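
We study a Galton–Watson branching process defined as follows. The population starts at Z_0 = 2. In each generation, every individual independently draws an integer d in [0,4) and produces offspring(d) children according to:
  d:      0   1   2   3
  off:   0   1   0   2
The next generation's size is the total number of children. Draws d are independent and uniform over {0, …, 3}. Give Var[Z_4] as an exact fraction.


Outcome values over d=0..3: [0, 1, 0, 2]
Σy = 3, Σy² = 5, M = 4
μ = 3/4 = 3/4,  σ² = 5/4 − (3/4)² = 11/16
V_0 = 0, E_0 = 2
V_1 = 11/16·E_0 + (3/4)²·V_0 = 11/8;  E_1 = 3/2
V_2 = 11/16·E_1 + (3/4)²·V_1 = 231/128;  E_2 = 9/8
V_3 = 11/16·E_2 + (3/4)²·V_2 = 3663/2048;  E_3 = 27/32
V_4 = 11/16·E_3 + (3/4)²·V_3 = 51975/32768;  E_4 = 81/128

51975/32768


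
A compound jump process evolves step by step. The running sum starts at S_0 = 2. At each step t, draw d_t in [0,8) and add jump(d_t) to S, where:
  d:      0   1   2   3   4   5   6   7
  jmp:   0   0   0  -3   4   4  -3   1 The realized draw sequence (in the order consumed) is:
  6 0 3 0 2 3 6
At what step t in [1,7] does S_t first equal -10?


t=0: S=2, d=6, jump=-3, S_1=-1
t=1: S=-1, d=0, jump=0, S_2=-1
t=2: S=-1, d=3, jump=-3, S_3=-4
t=3: S=-4, d=0, jump=0, S_4=-4
t=4: S=-4, d=2, jump=0, S_5=-4
t=5: S=-4, d=3, jump=-3, S_6=-7
t=6: S=-7, d=6, jump=-3, S_7=-10

7


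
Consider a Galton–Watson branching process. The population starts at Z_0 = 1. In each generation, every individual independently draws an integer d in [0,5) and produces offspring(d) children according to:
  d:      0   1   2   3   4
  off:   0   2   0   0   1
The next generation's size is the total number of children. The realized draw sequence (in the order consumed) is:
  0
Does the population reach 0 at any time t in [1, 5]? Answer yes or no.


gen 0: Z_0=1, draws=[0], offspring=[0], Z_1=0
gen 1: Z_1=0, draws=[], offspring=[], Z_2=0
gen 2: Z_2=0, draws=[], offspring=[], Z_3=0
gen 3: Z_3=0, draws=[], offspring=[], Z_4=0
gen 4: Z_4=0, draws=[], offspring=[], Z_5=0

yes


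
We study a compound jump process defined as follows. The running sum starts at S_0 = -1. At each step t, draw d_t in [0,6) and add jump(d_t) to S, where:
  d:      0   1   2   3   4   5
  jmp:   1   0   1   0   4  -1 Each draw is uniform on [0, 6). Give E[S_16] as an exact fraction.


Outcome values over d=0..5: [1, 0, 1, 0, 4, -1]
Σy = 5, Σy² = 19, M = 6
μ = 5/6 = 5/6,  σ² = 19/6 − (5/6)² = 89/36
E[S_16] = -1 + 16·(5/6) = 37/3

37/3


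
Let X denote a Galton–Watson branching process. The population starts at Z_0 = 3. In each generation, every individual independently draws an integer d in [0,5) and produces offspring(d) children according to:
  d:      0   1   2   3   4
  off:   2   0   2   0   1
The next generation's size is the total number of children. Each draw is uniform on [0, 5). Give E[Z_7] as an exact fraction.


3

Outcome values over d=0..4: [2, 0, 2, 0, 1]
Σy = 5, Σy² = 9, M = 5
μ = 5/5 = 1,  σ² = 9/5 − (1)² = 4/5
E[Z_0] = 3
E[Z_1] = 1·E[Z_0] = 3
E[Z_2] = 1·E[Z_1] = 3
E[Z_3] = 1·E[Z_2] = 3
E[Z_4] = 1·E[Z_3] = 3
E[Z_5] = 1·E[Z_4] = 3
E[Z_6] = 1·E[Z_5] = 3
E[Z_7] = 1·E[Z_6] = 3


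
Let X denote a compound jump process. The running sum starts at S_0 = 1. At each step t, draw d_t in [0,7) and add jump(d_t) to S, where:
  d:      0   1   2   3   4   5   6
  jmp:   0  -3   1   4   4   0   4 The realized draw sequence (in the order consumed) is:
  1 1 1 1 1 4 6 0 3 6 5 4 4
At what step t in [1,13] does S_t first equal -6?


7

t=0: S=1, d=1, jump=-3, S_1=-2
t=1: S=-2, d=1, jump=-3, S_2=-5
t=2: S=-5, d=1, jump=-3, S_3=-8
t=3: S=-8, d=1, jump=-3, S_4=-11
t=4: S=-11, d=1, jump=-3, S_5=-14
t=5: S=-14, d=4, jump=4, S_6=-10
t=6: S=-10, d=6, jump=4, S_7=-6
t=7: S=-6, d=0, jump=0, S_8=-6
t=8: S=-6, d=3, jump=4, S_9=-2
t=9: S=-2, d=6, jump=4, S_10=2
t=10: S=2, d=5, jump=0, S_11=2
t=11: S=2, d=4, jump=4, S_12=6
t=12: S=6, d=4, jump=4, S_13=10


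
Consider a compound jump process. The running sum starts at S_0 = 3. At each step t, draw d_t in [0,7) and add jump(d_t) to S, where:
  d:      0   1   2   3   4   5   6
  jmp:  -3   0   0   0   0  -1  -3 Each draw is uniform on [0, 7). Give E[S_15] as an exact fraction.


Outcome values over d=0..6: [-3, 0, 0, 0, 0, -1, -3]
Σy = -7, Σy² = 19, M = 7
μ = -7/7 = -1,  σ² = 19/7 − (-1)² = 12/7
E[S_15] = 3 + 15·(-1) = -12

-12


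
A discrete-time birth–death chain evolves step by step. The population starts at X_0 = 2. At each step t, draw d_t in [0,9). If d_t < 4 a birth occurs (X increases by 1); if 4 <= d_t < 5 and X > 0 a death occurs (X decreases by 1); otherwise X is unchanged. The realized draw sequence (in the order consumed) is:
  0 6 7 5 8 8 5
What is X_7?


t=0: X=2, d=0 → birth, X_1=3
t=1: X=3, d=6 → hold, X_2=3
t=2: X=3, d=7 → hold, X_3=3
t=3: X=3, d=5 → hold, X_4=3
t=4: X=3, d=8 → hold, X_5=3
t=5: X=3, d=8 → hold, X_6=3
t=6: X=3, d=5 → hold, X_7=3

3


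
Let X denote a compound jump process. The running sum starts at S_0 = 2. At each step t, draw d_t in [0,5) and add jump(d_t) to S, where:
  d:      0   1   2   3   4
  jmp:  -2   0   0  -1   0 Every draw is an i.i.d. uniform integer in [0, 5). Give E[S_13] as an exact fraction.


Outcome values over d=0..4: [-2, 0, 0, -1, 0]
Σy = -3, Σy² = 5, M = 5
μ = -3/5 = -3/5,  σ² = 5/5 − (-3/5)² = 16/25
E[S_13] = 2 + 13·(-3/5) = -29/5

-29/5


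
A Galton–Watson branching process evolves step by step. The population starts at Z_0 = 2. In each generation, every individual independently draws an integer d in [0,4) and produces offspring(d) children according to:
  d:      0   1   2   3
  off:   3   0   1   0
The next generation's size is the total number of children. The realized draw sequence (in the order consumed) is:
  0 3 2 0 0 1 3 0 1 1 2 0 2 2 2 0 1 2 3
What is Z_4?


7

gen 0: Z_0=2, draws=[0, 3], offspring=[3, 0], Z_1=3
gen 1: Z_1=3, draws=[2, 0, 0], offspring=[1, 3, 3], Z_2=7
gen 2: Z_2=7, draws=[1, 3, 0, 1, 1, 2, 0], offspring=[0, 0, 3, 0, 0, 1, 3], Z_3=7
gen 3: Z_3=7, draws=[2, 2, 2, 0, 1, 2, 3], offspring=[1, 1, 1, 3, 0, 1, 0], Z_4=7


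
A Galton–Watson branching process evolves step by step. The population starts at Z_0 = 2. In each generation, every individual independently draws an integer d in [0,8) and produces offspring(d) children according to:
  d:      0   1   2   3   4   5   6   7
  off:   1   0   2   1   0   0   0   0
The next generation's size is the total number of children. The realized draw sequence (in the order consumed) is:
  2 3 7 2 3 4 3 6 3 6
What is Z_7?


0

gen 0: Z_0=2, draws=[2, 3], offspring=[2, 1], Z_1=3
gen 1: Z_1=3, draws=[7, 2, 3], offspring=[0, 2, 1], Z_2=3
gen 2: Z_2=3, draws=[4, 3, 6], offspring=[0, 1, 0], Z_3=1
gen 3: Z_3=1, draws=[3], offspring=[1], Z_4=1
gen 4: Z_4=1, draws=[6], offspring=[0], Z_5=0
gen 5: Z_5=0, draws=[], offspring=[], Z_6=0
gen 6: Z_6=0, draws=[], offspring=[], Z_7=0


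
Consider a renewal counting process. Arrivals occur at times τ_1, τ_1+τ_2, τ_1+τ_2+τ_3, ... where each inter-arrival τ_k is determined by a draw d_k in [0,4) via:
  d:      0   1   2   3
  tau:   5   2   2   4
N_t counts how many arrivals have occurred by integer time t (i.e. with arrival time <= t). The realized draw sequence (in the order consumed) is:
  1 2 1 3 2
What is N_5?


draw d_1=1: τ_1=2, arrival time A_1=2
draw d_2=2: τ_2=2, arrival time A_2=4
draw d_3=1: τ_3=2, arrival time A_3=6
draw d_4=3: τ_4=4, arrival time A_4=10
draw d_5=2: τ_5=2, arrival time A_5=12
N_t over t=0..5: 0:0 1:0 2:1 3:1 4:2 5:2

2


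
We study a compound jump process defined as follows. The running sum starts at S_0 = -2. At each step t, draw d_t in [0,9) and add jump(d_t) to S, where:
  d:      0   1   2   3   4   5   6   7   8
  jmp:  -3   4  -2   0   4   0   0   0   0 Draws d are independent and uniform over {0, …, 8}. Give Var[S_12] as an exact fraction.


Outcome values over d=0..8: [-3, 4, -2, 0, 4, 0, 0, 0, 0]
Σy = 3, Σy² = 45, M = 9
μ = 3/9 = 1/3,  σ² = 45/9 − (1/3)² = 44/9
Independent increments: Var[S_12] = 12·σ² = 12·(44/9) = 176/3

176/3


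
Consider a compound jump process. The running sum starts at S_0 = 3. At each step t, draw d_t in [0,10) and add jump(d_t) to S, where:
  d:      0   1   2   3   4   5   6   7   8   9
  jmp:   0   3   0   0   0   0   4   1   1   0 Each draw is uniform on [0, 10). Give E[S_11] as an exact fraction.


Outcome values over d=0..9: [0, 3, 0, 0, 0, 0, 4, 1, 1, 0]
Σy = 9, Σy² = 27, M = 10
μ = 9/10 = 9/10,  σ² = 27/10 − (9/10)² = 189/100
E[S_11] = 3 + 11·(9/10) = 129/10

129/10


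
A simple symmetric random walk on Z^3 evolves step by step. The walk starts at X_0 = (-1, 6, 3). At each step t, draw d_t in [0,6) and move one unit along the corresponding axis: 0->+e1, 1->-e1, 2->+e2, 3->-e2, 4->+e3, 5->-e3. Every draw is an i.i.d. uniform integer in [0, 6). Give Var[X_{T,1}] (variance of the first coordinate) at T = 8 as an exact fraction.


8/3

Outcome values over d=0..5: [1, -1, 0, 0, 0, 0]
Σy = 0, Σy² = 2, M = 6
μ = 0/6 = 0,  σ² = 2/6 − (0)² = 1/3
Independent increments: Var[X_8] = 8·σ² = 8·(1/3) = 8/3


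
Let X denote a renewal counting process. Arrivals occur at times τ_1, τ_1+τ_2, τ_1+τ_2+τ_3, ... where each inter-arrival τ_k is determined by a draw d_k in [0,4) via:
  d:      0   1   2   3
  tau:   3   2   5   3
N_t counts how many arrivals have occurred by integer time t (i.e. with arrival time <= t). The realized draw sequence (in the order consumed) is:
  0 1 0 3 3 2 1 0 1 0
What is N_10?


3

draw d_1=0: τ_1=3, arrival time A_1=3
draw d_2=1: τ_2=2, arrival time A_2=5
draw d_3=0: τ_3=3, arrival time A_3=8
draw d_4=3: τ_4=3, arrival time A_4=11
draw d_5=3: τ_5=3, arrival time A_5=14
draw d_6=2: τ_6=5, arrival time A_6=19
draw d_7=1: τ_7=2, arrival time A_7=21
draw d_8=0: τ_8=3, arrival time A_8=24
draw d_9=1: τ_9=2, arrival time A_9=26
draw d_10=0: τ_10=3, arrival time A_10=29
N_t over t=0..10: 0:0 1:0 2:0 3:1 4:1 5:2 6:2 7:2 8:3 9:3 10:3


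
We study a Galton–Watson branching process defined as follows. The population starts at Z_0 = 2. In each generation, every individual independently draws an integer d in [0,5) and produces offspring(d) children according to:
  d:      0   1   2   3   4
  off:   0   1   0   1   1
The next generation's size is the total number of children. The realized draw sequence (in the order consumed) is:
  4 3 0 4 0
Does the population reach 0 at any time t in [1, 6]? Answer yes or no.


yes

gen 0: Z_0=2, draws=[4, 3], offspring=[1, 1], Z_1=2
gen 1: Z_1=2, draws=[0, 4], offspring=[0, 1], Z_2=1
gen 2: Z_2=1, draws=[0], offspring=[0], Z_3=0
gen 3: Z_3=0, draws=[], offspring=[], Z_4=0
gen 4: Z_4=0, draws=[], offspring=[], Z_5=0
gen 5: Z_5=0, draws=[], offspring=[], Z_6=0


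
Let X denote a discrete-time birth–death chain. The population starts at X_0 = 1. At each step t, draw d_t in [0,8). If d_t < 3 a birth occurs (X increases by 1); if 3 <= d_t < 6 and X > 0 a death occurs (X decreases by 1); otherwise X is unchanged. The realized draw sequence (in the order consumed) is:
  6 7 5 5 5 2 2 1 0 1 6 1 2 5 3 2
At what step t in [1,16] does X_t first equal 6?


t=0: X=1, d=6 → hold, X_1=1
t=1: X=1, d=7 → hold, X_2=1
t=2: X=1, d=5 → death, X_3=0
t=3: X=0, d=5 → hold, X_4=0
t=4: X=0, d=5 → hold, X_5=0
t=5: X=0, d=2 → birth, X_6=1
t=6: X=1, d=2 → birth, X_7=2
t=7: X=2, d=1 → birth, X_8=3
t=8: X=3, d=0 → birth, X_9=4
t=9: X=4, d=1 → birth, X_10=5
t=10: X=5, d=6 → hold, X_11=5
t=11: X=5, d=1 → birth, X_12=6
t=12: X=6, d=2 → birth, X_13=7
t=13: X=7, d=5 → death, X_14=6
t=14: X=6, d=3 → death, X_15=5
t=15: X=5, d=2 → birth, X_16=6

12


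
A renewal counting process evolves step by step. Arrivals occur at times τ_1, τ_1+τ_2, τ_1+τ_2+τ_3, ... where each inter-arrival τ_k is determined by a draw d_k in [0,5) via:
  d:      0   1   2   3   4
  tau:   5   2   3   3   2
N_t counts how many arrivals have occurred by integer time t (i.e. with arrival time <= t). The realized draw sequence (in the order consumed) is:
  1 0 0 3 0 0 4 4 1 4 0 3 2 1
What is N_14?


3

draw d_1=1: τ_1=2, arrival time A_1=2
draw d_2=0: τ_2=5, arrival time A_2=7
draw d_3=0: τ_3=5, arrival time A_3=12
draw d_4=3: τ_4=3, arrival time A_4=15
draw d_5=0: τ_5=5, arrival time A_5=20
draw d_6=0: τ_6=5, arrival time A_6=25
draw d_7=4: τ_7=2, arrival time A_7=27
draw d_8=4: τ_8=2, arrival time A_8=29
draw d_9=1: τ_9=2, arrival time A_9=31
draw d_10=4: τ_10=2, arrival time A_10=33
draw d_11=0: τ_11=5, arrival time A_11=38
draw d_12=3: τ_12=3, arrival time A_12=41
draw d_13=2: τ_13=3, arrival time A_13=44
draw d_14=1: τ_14=2, arrival time A_14=46
N_t over t=0..14: 0:0 1:0 2:1 3:1 4:1 5:1 6:1 7:2 8:2 9:2 10:2 11:2 12:3 13:3 14:3


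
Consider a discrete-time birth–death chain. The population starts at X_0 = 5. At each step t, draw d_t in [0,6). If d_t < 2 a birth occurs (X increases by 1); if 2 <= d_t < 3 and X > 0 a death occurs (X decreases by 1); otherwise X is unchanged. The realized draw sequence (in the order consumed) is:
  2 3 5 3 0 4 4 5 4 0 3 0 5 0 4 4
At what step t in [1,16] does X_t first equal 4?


t=0: X=5, d=2 → death, X_1=4
t=1: X=4, d=3 → hold, X_2=4
t=2: X=4, d=5 → hold, X_3=4
t=3: X=4, d=3 → hold, X_4=4
t=4: X=4, d=0 → birth, X_5=5
t=5: X=5, d=4 → hold, X_6=5
t=6: X=5, d=4 → hold, X_7=5
t=7: X=5, d=5 → hold, X_8=5
t=8: X=5, d=4 → hold, X_9=5
t=9: X=5, d=0 → birth, X_10=6
t=10: X=6, d=3 → hold, X_11=6
t=11: X=6, d=0 → birth, X_12=7
t=12: X=7, d=5 → hold, X_13=7
t=13: X=7, d=0 → birth, X_14=8
t=14: X=8, d=4 → hold, X_15=8
t=15: X=8, d=4 → hold, X_16=8

1


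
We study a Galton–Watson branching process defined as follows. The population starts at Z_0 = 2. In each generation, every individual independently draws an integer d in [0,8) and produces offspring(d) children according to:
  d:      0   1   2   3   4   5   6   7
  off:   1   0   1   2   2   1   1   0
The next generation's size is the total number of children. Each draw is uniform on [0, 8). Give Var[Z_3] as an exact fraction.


3

Outcome values over d=0..7: [1, 0, 1, 2, 2, 1, 1, 0]
Σy = 8, Σy² = 12, M = 8
μ = 8/8 = 1,  σ² = 12/8 − (1)² = 1/2
V_0 = 0, E_0 = 2
V_1 = 1/2·E_0 + (1)²·V_0 = 1;  E_1 = 2
V_2 = 1/2·E_1 + (1)²·V_1 = 2;  E_2 = 2
V_3 = 1/2·E_2 + (1)²·V_2 = 3;  E_3 = 2


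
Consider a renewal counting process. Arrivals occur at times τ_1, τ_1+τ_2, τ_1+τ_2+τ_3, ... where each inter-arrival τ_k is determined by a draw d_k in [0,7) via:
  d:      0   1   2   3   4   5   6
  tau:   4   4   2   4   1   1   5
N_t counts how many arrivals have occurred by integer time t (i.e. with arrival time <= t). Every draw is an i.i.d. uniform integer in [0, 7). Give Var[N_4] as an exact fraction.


Inter-arrival values over d=0..6: [4, 4, 2, 4, 1, 1, 5]
Each d has probability 1/7, so the pmf of τ is: f(1) = 2/7, f(2) = 1/7, f(4) = 3/7, f(5) = 1/7
Let p_n(j) = P(N_n = j), with p_0 = [1]. Condition on τ_1: p_n(0) = P(τ > n), and for j >= 1, p_n(j) = Σ_{k<=n} f(k)·p_{n−k}(j−1)
p_1 = [5/7, 2/7]  (j = 0..1)
p_2 = [4/7, 17/49, 4/49]  (j = 0..2)
p_3 = [4/7, 13/49, 48/343, 8/343]  (j = 0..3)
p_4 = [1/7, 33/49, 43/343, 124/2401, 16/2401]  (j = 0..4)
E[N_4] = Σ j·p_4(j) = 2655/2401;  E[N_4²] = Σ j²·p_4(j) = 599/343
Var[N_4] = 599/343 − (2655/2401)² = 3018368/5764801

3018368/5764801


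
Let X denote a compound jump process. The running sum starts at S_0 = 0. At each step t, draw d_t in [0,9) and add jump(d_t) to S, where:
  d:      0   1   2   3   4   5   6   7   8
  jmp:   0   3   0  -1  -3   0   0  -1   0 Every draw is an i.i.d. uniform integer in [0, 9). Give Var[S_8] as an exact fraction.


1408/81

Outcome values over d=0..8: [0, 3, 0, -1, -3, 0, 0, -1, 0]
Σy = -2, Σy² = 20, M = 9
μ = -2/9 = -2/9,  σ² = 20/9 − (-2/9)² = 176/81
Independent increments: Var[S_8] = 8·σ² = 8·(176/81) = 1408/81


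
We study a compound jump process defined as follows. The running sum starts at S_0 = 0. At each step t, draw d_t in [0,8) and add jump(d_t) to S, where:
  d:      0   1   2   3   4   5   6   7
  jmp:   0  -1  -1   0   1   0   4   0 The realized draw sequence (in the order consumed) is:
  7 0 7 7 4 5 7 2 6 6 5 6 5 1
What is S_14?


11

t=0: S=0, d=7, jump=0, S_1=0
t=1: S=0, d=0, jump=0, S_2=0
t=2: S=0, d=7, jump=0, S_3=0
t=3: S=0, d=7, jump=0, S_4=0
t=4: S=0, d=4, jump=1, S_5=1
t=5: S=1, d=5, jump=0, S_6=1
t=6: S=1, d=7, jump=0, S_7=1
t=7: S=1, d=2, jump=-1, S_8=0
t=8: S=0, d=6, jump=4, S_9=4
t=9: S=4, d=6, jump=4, S_10=8
t=10: S=8, d=5, jump=0, S_11=8
t=11: S=8, d=6, jump=4, S_12=12
t=12: S=12, d=5, jump=0, S_13=12
t=13: S=12, d=1, jump=-1, S_14=11


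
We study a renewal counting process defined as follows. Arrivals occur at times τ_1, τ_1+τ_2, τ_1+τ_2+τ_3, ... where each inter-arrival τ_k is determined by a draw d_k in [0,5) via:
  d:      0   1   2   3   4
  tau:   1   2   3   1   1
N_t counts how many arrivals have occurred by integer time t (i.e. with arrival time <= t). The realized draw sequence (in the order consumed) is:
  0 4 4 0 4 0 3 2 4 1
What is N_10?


draw d_1=0: τ_1=1, arrival time A_1=1
draw d_2=4: τ_2=1, arrival time A_2=2
draw d_3=4: τ_3=1, arrival time A_3=3
draw d_4=0: τ_4=1, arrival time A_4=4
draw d_5=4: τ_5=1, arrival time A_5=5
draw d_6=0: τ_6=1, arrival time A_6=6
draw d_7=3: τ_7=1, arrival time A_7=7
draw d_8=2: τ_8=3, arrival time A_8=10
draw d_9=4: τ_9=1, arrival time A_9=11
draw d_10=1: τ_10=2, arrival time A_10=13
N_t over t=0..10: 0:0 1:1 2:2 3:3 4:4 5:5 6:6 7:7 8:7 9:7 10:8

8


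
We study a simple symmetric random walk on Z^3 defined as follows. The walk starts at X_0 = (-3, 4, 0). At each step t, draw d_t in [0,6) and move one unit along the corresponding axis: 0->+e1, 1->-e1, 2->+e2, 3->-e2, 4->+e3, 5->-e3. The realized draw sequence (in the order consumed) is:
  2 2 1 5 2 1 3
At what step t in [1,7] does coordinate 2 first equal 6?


t=0: X=(-3, 4, 0), d=2 → +e2, X_1=(-3, 5, 0)
t=1: X=(-3, 5, 0), d=2 → +e2, X_2=(-3, 6, 0)
t=2: X=(-3, 6, 0), d=1 → -e1, X_3=(-4, 6, 0)
t=3: X=(-4, 6, 0), d=5 → -e3, X_4=(-4, 6, -1)
t=4: X=(-4, 6, -1), d=2 → +e2, X_5=(-4, 7, -1)
t=5: X=(-4, 7, -1), d=1 → -e1, X_6=(-5, 7, -1)
t=6: X=(-5, 7, -1), d=3 → -e2, X_7=(-5, 6, -1)

2


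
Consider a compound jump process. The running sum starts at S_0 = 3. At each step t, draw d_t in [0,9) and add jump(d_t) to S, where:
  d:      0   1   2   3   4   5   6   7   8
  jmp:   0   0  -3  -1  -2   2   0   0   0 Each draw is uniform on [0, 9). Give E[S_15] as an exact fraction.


-11/3

Outcome values over d=0..8: [0, 0, -3, -1, -2, 2, 0, 0, 0]
Σy = -4, Σy² = 18, M = 9
μ = -4/9 = -4/9,  σ² = 18/9 − (-4/9)² = 146/81
E[S_15] = 3 + 15·(-4/9) = -11/3


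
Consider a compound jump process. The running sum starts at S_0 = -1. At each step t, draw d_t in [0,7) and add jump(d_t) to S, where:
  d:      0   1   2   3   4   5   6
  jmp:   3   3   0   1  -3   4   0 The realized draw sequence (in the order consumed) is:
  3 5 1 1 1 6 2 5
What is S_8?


t=0: S=-1, d=3, jump=1, S_1=0
t=1: S=0, d=5, jump=4, S_2=4
t=2: S=4, d=1, jump=3, S_3=7
t=3: S=7, d=1, jump=3, S_4=10
t=4: S=10, d=1, jump=3, S_5=13
t=5: S=13, d=6, jump=0, S_6=13
t=6: S=13, d=2, jump=0, S_7=13
t=7: S=13, d=5, jump=4, S_8=17

17


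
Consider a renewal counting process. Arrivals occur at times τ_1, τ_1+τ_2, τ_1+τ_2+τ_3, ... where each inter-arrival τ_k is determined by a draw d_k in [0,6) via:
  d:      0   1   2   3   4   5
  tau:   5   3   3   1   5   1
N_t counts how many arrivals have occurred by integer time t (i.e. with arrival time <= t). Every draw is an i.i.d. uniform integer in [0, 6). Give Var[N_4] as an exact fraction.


5492/6561

Inter-arrival values over d=0..5: [5, 3, 3, 1, 5, 1]
Each d has probability 1/6, so the pmf of τ is: f(1) = 1/3, f(3) = 1/3, f(5) = 1/3
Let p_n(j) = P(N_n = j), with p_0 = [1]. Condition on τ_1: p_n(0) = P(τ > n), and for j >= 1, p_n(j) = Σ_{k<=n} f(k)·p_{n−k}(j−1)
p_1 = [2/3, 1/3]  (j = 0..1)
p_2 = [2/3, 2/9, 1/9]  (j = 0..2)
p_3 = [1/3, 5/9, 2/27, 1/27]  (j = 0..3)
p_4 = [1/3, 1/3, 8/27, 2/81, 1/81]  (j = 0..4)
E[N_4] = Σ j·p_4(j) = 85/81;  E[N_4²] = Σ j²·p_4(j) = 157/81
Var[N_4] = 157/81 − (85/81)² = 5492/6561


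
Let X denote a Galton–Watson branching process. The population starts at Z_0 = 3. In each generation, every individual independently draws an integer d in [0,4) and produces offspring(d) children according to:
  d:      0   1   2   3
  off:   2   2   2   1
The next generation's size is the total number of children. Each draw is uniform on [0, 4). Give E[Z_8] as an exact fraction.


17294403/65536

Outcome values over d=0..3: [2, 2, 2, 1]
Σy = 7, Σy² = 13, M = 4
μ = 7/4 = 7/4,  σ² = 13/4 − (7/4)² = 3/16
E[Z_0] = 3
E[Z_1] = 7/4·E[Z_0] = 21/4
E[Z_2] = 7/4·E[Z_1] = 147/16
E[Z_3] = 7/4·E[Z_2] = 1029/64
E[Z_4] = 7/4·E[Z_3] = 7203/256
E[Z_5] = 7/4·E[Z_4] = 50421/1024
E[Z_6] = 7/4·E[Z_5] = 352947/4096
E[Z_7] = 7/4·E[Z_6] = 2470629/16384
E[Z_8] = 7/4·E[Z_7] = 17294403/65536


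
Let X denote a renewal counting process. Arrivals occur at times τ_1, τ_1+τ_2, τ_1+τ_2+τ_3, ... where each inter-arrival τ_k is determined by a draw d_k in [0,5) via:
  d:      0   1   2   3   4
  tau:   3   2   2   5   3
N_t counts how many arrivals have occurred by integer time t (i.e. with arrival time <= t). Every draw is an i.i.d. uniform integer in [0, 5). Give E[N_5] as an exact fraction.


37/25

Inter-arrival values over d=0..4: [3, 2, 2, 5, 3]
Each d has probability 1/5, so the pmf of τ is: f(2) = 2/5, f(3) = 2/5, f(5) = 1/5
Renewal equation for m(n) = E[N_n]: condition on τ_1 = k (if k <= n, one arrival plus a fresh copy on the remaining n−k steps): m(n) = F(n) + Σ_{k<=n} f(k)·m(n−k), where F(n) = P(τ <= n) and m(0) = 0
m(1) = F(1) = 0
m(2) = F(2) = 2/5
m(3) = F(3) = 4/5
m(4) = F(4) + f(2)·m(2) = 4/5 + 2/5·2/5 = 24/25
m(5) = F(5) + f(2)·m(3) + f(3)·m(2) = 1 + 2/5·4/5 + 2/5·2/5 = 37/25
E[N_5] = m(5) = 37/25


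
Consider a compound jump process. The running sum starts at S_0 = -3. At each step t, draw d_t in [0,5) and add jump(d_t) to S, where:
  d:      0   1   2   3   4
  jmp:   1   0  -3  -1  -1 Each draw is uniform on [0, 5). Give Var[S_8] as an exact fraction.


Outcome values over d=0..4: [1, 0, -3, -1, -1]
Σy = -4, Σy² = 12, M = 5
μ = -4/5 = -4/5,  σ² = 12/5 − (-4/5)² = 44/25
Independent increments: Var[S_8] = 8·σ² = 8·(44/25) = 352/25

352/25


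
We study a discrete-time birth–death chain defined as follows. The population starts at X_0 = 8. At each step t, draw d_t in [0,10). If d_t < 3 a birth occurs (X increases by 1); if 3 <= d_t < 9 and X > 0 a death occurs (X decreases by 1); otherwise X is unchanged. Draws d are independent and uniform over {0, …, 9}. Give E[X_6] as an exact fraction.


31/5

X can drop by at most 1 per step and X_0 = 8 > T = 6, so X_t >= 8 − t >= 2 > 0 for every t <= 6: the floor at 0 (the 'and X > 0' condition) never binds. Hence X_6 = X_0 + Σ_{t<6} Y_t with i.i.d. increments Y_t = y(d_t) ∈ {+1, −1, 0}.
Outcome values over d=0..9: [1, 1, 1, -1, -1, -1, -1, -1, -1, 0]
Σy = -3, Σy² = 9, M = 10
μ = -3/10 = -3/10,  σ² = 9/10 − (-3/10)² = 81/100
E[X_6] = 8 + 6·(-3/10) = 31/5


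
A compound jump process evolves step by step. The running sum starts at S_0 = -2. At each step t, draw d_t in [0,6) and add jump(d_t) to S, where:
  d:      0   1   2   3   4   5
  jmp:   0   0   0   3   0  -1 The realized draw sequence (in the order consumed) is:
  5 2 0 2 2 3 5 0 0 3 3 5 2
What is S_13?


t=0: S=-2, d=5, jump=-1, S_1=-3
t=1: S=-3, d=2, jump=0, S_2=-3
t=2: S=-3, d=0, jump=0, S_3=-3
t=3: S=-3, d=2, jump=0, S_4=-3
t=4: S=-3, d=2, jump=0, S_5=-3
t=5: S=-3, d=3, jump=3, S_6=0
t=6: S=0, d=5, jump=-1, S_7=-1
t=7: S=-1, d=0, jump=0, S_8=-1
t=8: S=-1, d=0, jump=0, S_9=-1
t=9: S=-1, d=3, jump=3, S_10=2
t=10: S=2, d=3, jump=3, S_11=5
t=11: S=5, d=5, jump=-1, S_12=4
t=12: S=4, d=2, jump=0, S_13=4

4


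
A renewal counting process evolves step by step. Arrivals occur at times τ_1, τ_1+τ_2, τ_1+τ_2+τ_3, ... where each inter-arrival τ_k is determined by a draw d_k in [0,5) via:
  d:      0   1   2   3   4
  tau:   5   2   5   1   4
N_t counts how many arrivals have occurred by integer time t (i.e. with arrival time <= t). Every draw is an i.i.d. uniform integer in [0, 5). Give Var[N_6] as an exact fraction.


Inter-arrival values over d=0..4: [5, 2, 5, 1, 4]
Each d has probability 1/5, so the pmf of τ is: f(1) = 1/5, f(2) = 1/5, f(4) = 1/5, f(5) = 2/5
Let p_n(j) = P(N_n = j), with p_0 = [1]. Condition on τ_1: p_n(0) = P(τ > n), and for j >= 1, p_n(j) = Σ_{k<=n} f(k)·p_{n−k}(j−1)
p_1 = [4/5, 1/5]  (j = 0..1)
p_2 = [3/5, 9/25, 1/25]  (j = 0..2)
p_3 = [3/5, 7/25, 14/125, 1/125]  (j = 0..3)
p_4 = [2/5, 11/25, 16/125, 19/625, 1/625]  (j = 0..4)
p_5 = [0, 19/25, 23/125, 6/125, 24/3125, 1/3125]  (j = 0..5)
p_6 = [0, 13/25, 49/125, 44/625, 49/3125, 29/15625, 1/15625]  (j = 0..6)
E[N_6] = Σ j·p_6(j) = 24806/15625;  E[N_6²] = Σ j²·p_6(j) = 47206/15625
Var[N_6] = 47206/15625 − (24806/15625)² = 122256114/244140625

122256114/244140625


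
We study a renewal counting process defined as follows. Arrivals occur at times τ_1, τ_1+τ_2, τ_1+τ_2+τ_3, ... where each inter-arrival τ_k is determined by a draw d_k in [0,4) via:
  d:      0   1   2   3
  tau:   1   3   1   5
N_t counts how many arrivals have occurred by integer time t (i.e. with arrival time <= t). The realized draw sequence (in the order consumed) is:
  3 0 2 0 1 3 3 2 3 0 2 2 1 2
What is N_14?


draw d_1=3: τ_1=5, arrival time A_1=5
draw d_2=0: τ_2=1, arrival time A_2=6
draw d_3=2: τ_3=1, arrival time A_3=7
draw d_4=0: τ_4=1, arrival time A_4=8
draw d_5=1: τ_5=3, arrival time A_5=11
draw d_6=3: τ_6=5, arrival time A_6=16
draw d_7=3: τ_7=5, arrival time A_7=21
draw d_8=2: τ_8=1, arrival time A_8=22
draw d_9=3: τ_9=5, arrival time A_9=27
draw d_10=0: τ_10=1, arrival time A_10=28
draw d_11=2: τ_11=1, arrival time A_11=29
draw d_12=2: τ_12=1, arrival time A_12=30
draw d_13=1: τ_13=3, arrival time A_13=33
draw d_14=2: τ_14=1, arrival time A_14=34
N_t over t=0..14: 0:0 1:0 2:0 3:0 4:0 5:1 6:2 7:3 8:4 9:4 10:4 11:5 12:5 13:5 14:5

5


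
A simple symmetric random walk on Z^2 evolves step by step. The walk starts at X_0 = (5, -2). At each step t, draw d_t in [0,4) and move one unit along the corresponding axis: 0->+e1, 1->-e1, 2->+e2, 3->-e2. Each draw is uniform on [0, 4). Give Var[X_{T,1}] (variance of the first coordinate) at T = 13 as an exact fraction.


Outcome values over d=0..3: [1, -1, 0, 0]
Σy = 0, Σy² = 2, M = 4
μ = 0/4 = 0,  σ² = 2/4 − (0)² = 1/2
Independent increments: Var[X_13] = 13·σ² = 13·(1/2) = 13/2

13/2


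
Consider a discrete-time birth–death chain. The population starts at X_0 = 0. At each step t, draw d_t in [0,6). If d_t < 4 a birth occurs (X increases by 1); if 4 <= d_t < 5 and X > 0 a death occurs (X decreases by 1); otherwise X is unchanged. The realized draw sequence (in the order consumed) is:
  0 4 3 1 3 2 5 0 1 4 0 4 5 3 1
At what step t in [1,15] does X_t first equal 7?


15

t=0: X=0, d=0 → birth, X_1=1
t=1: X=1, d=4 → death, X_2=0
t=2: X=0, d=3 → birth, X_3=1
t=3: X=1, d=1 → birth, X_4=2
t=4: X=2, d=3 → birth, X_5=3
t=5: X=3, d=2 → birth, X_6=4
t=6: X=4, d=5 → hold, X_7=4
t=7: X=4, d=0 → birth, X_8=5
t=8: X=5, d=1 → birth, X_9=6
t=9: X=6, d=4 → death, X_10=5
t=10: X=5, d=0 → birth, X_11=6
t=11: X=6, d=4 → death, X_12=5
t=12: X=5, d=5 → hold, X_13=5
t=13: X=5, d=3 → birth, X_14=6
t=14: X=6, d=1 → birth, X_15=7


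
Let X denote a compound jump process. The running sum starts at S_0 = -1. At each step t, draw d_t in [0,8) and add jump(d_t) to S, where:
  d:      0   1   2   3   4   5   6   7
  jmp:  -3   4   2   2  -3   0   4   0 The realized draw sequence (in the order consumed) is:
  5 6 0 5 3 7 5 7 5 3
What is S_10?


t=0: S=-1, d=5, jump=0, S_1=-1
t=1: S=-1, d=6, jump=4, S_2=3
t=2: S=3, d=0, jump=-3, S_3=0
t=3: S=0, d=5, jump=0, S_4=0
t=4: S=0, d=3, jump=2, S_5=2
t=5: S=2, d=7, jump=0, S_6=2
t=6: S=2, d=5, jump=0, S_7=2
t=7: S=2, d=7, jump=0, S_8=2
t=8: S=2, d=5, jump=0, S_9=2
t=9: S=2, d=3, jump=2, S_10=4

4


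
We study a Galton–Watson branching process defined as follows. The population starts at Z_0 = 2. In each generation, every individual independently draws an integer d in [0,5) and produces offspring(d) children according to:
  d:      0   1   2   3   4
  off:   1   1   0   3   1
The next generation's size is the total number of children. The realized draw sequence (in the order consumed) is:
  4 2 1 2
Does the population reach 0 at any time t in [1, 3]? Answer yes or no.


yes

gen 0: Z_0=2, draws=[4, 2], offspring=[1, 0], Z_1=1
gen 1: Z_1=1, draws=[1], offspring=[1], Z_2=1
gen 2: Z_2=1, draws=[2], offspring=[0], Z_3=0


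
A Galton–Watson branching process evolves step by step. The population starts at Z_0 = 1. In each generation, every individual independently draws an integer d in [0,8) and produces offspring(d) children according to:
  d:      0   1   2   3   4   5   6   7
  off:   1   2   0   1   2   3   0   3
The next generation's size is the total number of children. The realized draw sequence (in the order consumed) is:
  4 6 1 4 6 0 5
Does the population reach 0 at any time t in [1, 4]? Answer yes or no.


no

gen 0: Z_0=1, draws=[4], offspring=[2], Z_1=2
gen 1: Z_1=2, draws=[6, 1], offspring=[0, 2], Z_2=2
gen 2: Z_2=2, draws=[4, 6], offspring=[2, 0], Z_3=2
gen 3: Z_3=2, draws=[0, 5], offspring=[1, 3], Z_4=4


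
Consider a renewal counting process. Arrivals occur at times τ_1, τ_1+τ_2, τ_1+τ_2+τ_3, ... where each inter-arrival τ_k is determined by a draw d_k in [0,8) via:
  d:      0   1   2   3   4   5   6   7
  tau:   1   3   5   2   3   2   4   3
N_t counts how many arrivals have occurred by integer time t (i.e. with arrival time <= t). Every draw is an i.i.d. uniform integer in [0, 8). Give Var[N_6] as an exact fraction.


32278885007/68719476736

Inter-arrival values over d=0..7: [1, 3, 5, 2, 3, 2, 4, 3]
Each d has probability 1/8, so the pmf of τ is: f(1) = 1/8, f(2) = 1/4, f(3) = 3/8, f(4) = 1/8, f(5) = 1/8
Let p_n(j) = P(N_n = j), with p_0 = [1]. Condition on τ_1: p_n(0) = P(τ > n), and for j >= 1, p_n(j) = Σ_{k<=n} f(k)·p_{n−k}(j−1)
p_1 = [7/8, 1/8]  (j = 0..1)
p_2 = [5/8, 23/64, 1/64]  (j = 0..2)
p_3 = [1/4, 43/64, 39/512, 1/512]  (j = 0..3)
p_4 = [1/8, 41/64, 113/512, 55/4096, 1/4096]  (j = 0..4)
p_5 = [0, 35/64, 51/128, 215/4096, 71/32768, 1/32768]  (j = 0..5)
p_6 = [0, 5/16, 277/512, 555/4096, 349/32768, 87/262144, 1/262144]  (j = 0..6)
E[N_6] = Σ j·p_6(j) = 483737/262144;  E[N_6²] = Σ j²·p_6(j) = 1015779/262144
Var[N_6] = 1015779/262144 − (483737/262144)² = 32278885007/68719476736


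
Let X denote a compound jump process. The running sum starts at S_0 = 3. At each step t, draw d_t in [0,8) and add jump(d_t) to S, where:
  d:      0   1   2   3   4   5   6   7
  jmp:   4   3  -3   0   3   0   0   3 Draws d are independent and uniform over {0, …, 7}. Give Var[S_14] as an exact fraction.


Outcome values over d=0..7: [4, 3, -3, 0, 3, 0, 0, 3]
Σy = 10, Σy² = 52, M = 8
μ = 10/8 = 5/4,  σ² = 52/8 − (5/4)² = 79/16
Independent increments: Var[S_14] = 14·σ² = 14·(79/16) = 553/8

553/8


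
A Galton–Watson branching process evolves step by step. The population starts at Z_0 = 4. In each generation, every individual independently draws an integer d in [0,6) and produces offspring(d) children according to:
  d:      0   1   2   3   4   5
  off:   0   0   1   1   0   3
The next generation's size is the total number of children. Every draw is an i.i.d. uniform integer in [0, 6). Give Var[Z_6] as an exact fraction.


3975846875/544195584

Outcome values over d=0..5: [0, 0, 1, 1, 0, 3]
Σy = 5, Σy² = 11, M = 6
μ = 5/6 = 5/6,  σ² = 11/6 − (5/6)² = 41/36
V_0 = 0, E_0 = 4
V_1 = 41/36·E_0 + (5/6)²·V_0 = 41/9;  E_1 = 10/3
V_2 = 41/36·E_1 + (5/6)²·V_1 = 2255/324;  E_2 = 25/9
V_3 = 41/36·E_2 + (5/6)²·V_2 = 93275/11664;  E_3 = 125/54
V_4 = 41/36·E_3 + (5/6)²·V_3 = 3438875/419904;  E_4 = 625/324
V_5 = 41/36·E_4 + (5/6)²·V_4 = 119181875/15116544;  E_5 = 3125/1944
V_6 = 41/36·E_5 + (5/6)²·V_5 = 3975846875/544195584;  E_6 = 15625/11664


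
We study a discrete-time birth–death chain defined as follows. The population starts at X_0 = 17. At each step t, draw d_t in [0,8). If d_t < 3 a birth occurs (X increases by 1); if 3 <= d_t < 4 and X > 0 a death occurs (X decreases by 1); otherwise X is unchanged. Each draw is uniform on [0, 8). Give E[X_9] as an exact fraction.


X can drop by at most 1 per step and X_0 = 17 > T = 9, so X_t >= 17 − t >= 8 > 0 for every t <= 9: the floor at 0 (the 'and X > 0' condition) never binds. Hence X_9 = X_0 + Σ_{t<9} Y_t with i.i.d. increments Y_t = y(d_t) ∈ {+1, −1, 0}.
Outcome values over d=0..7: [1, 1, 1, -1, 0, 0, 0, 0]
Σy = 2, Σy² = 4, M = 8
μ = 2/8 = 1/4,  σ² = 4/8 − (1/4)² = 7/16
E[X_9] = 17 + 9·(1/4) = 77/4

77/4


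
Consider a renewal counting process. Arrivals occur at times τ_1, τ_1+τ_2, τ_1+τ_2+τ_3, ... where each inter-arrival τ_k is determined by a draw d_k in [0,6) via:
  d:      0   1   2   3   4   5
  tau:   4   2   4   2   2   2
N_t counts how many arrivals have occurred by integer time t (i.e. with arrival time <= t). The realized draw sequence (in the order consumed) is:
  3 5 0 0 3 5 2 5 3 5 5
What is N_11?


3

draw d_1=3: τ_1=2, arrival time A_1=2
draw d_2=5: τ_2=2, arrival time A_2=4
draw d_3=0: τ_3=4, arrival time A_3=8
draw d_4=0: τ_4=4, arrival time A_4=12
draw d_5=3: τ_5=2, arrival time A_5=14
draw d_6=5: τ_6=2, arrival time A_6=16
draw d_7=2: τ_7=4, arrival time A_7=20
draw d_8=5: τ_8=2, arrival time A_8=22
draw d_9=3: τ_9=2, arrival time A_9=24
draw d_10=5: τ_10=2, arrival time A_10=26
draw d_11=5: τ_11=2, arrival time A_11=28
N_t over t=0..11: 0:0 1:0 2:1 3:1 4:2 5:2 6:2 7:2 8:3 9:3 10:3 11:3


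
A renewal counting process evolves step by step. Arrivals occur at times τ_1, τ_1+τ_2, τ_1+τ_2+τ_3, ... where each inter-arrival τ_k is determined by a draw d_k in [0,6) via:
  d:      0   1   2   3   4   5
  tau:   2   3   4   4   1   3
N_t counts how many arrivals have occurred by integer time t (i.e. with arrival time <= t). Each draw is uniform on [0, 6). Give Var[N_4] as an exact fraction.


375071/1679616

Inter-arrival values over d=0..5: [2, 3, 4, 4, 1, 3]
Each d has probability 1/6, so the pmf of τ is: f(1) = 1/6, f(2) = 1/6, f(3) = 1/3, f(4) = 1/3
Let p_n(j) = P(N_n = j), with p_0 = [1]. Condition on τ_1: p_n(0) = P(τ > n), and for j >= 1, p_n(j) = Σ_{k<=n} f(k)·p_{n−k}(j−1)
p_1 = [5/6, 1/6]  (j = 0..1)
p_2 = [2/3, 11/36, 1/36]  (j = 0..2)
p_3 = [1/3, 7/12, 17/216, 1/216]  (j = 0..3)
p_4 = [0, 7/9, 11/54, 23/1296, 1/1296]  (j = 0..4)
E[N_4] = Σ j·p_4(j) = 1609/1296;  E[N_4²] = Σ j²·p_4(j) = 2287/1296
Var[N_4] = 2287/1296 − (1609/1296)² = 375071/1679616


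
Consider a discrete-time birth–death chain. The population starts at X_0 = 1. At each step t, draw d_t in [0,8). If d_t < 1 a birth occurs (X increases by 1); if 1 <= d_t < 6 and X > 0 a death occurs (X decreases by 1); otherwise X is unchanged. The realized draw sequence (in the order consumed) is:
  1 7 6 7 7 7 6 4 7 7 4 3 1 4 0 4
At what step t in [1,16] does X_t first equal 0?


t=0: X=1, d=1 → death, X_1=0
t=1: X=0, d=7 → hold, X_2=0
t=2: X=0, d=6 → hold, X_3=0
t=3: X=0, d=7 → hold, X_4=0
t=4: X=0, d=7 → hold, X_5=0
t=5: X=0, d=7 → hold, X_6=0
t=6: X=0, d=6 → hold, X_7=0
t=7: X=0, d=4 → hold, X_8=0
t=8: X=0, d=7 → hold, X_9=0
t=9: X=0, d=7 → hold, X_10=0
t=10: X=0, d=4 → hold, X_11=0
t=11: X=0, d=3 → hold, X_12=0
t=12: X=0, d=1 → hold, X_13=0
t=13: X=0, d=4 → hold, X_14=0
t=14: X=0, d=0 → birth, X_15=1
t=15: X=1, d=4 → death, X_16=0

1


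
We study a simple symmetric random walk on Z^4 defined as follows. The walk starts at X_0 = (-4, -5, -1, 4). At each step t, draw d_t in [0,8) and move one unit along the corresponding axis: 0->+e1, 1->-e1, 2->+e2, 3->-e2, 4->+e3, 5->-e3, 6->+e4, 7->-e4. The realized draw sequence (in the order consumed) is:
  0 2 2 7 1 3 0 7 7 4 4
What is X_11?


(-3, -4, 1, 1)

t=0: X=(-4, -5, -1, 4), d=0 → +e1, X_1=(-3, -5, -1, 4)
t=1: X=(-3, -5, -1, 4), d=2 → +e2, X_2=(-3, -4, -1, 4)
t=2: X=(-3, -4, -1, 4), d=2 → +e2, X_3=(-3, -3, -1, 4)
t=3: X=(-3, -3, -1, 4), d=7 → -e4, X_4=(-3, -3, -1, 3)
t=4: X=(-3, -3, -1, 3), d=1 → -e1, X_5=(-4, -3, -1, 3)
t=5: X=(-4, -3, -1, 3), d=3 → -e2, X_6=(-4, -4, -1, 3)
t=6: X=(-4, -4, -1, 3), d=0 → +e1, X_7=(-3, -4, -1, 3)
t=7: X=(-3, -4, -1, 3), d=7 → -e4, X_8=(-3, -4, -1, 2)
t=8: X=(-3, -4, -1, 2), d=7 → -e4, X_9=(-3, -4, -1, 1)
t=9: X=(-3, -4, -1, 1), d=4 → +e3, X_10=(-3, -4, 0, 1)
t=10: X=(-3, -4, 0, 1), d=4 → +e3, X_11=(-3, -4, 1, 1)


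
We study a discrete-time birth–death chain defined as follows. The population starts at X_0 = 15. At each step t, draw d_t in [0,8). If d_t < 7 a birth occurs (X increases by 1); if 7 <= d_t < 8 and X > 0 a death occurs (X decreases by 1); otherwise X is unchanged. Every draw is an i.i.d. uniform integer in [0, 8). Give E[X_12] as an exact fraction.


24

X can drop by at most 1 per step and X_0 = 15 > T = 12, so X_t >= 15 − t >= 3 > 0 for every t <= 12: the floor at 0 (the 'and X > 0' condition) never binds. Hence X_12 = X_0 + Σ_{t<12} Y_t with i.i.d. increments Y_t = y(d_t) ∈ {+1, −1, 0}.
Outcome values over d=0..7: [1, 1, 1, 1, 1, 1, 1, -1]
Σy = 6, Σy² = 8, M = 8
μ = 6/8 = 3/4,  σ² = 8/8 − (3/4)² = 7/16
E[X_12] = 15 + 12·(3/4) = 24


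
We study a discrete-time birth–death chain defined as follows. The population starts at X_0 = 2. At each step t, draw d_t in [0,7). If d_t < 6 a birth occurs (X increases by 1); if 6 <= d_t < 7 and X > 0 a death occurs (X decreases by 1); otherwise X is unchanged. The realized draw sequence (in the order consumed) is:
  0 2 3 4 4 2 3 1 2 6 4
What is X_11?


11

t=0: X=2, d=0 → birth, X_1=3
t=1: X=3, d=2 → birth, X_2=4
t=2: X=4, d=3 → birth, X_3=5
t=3: X=5, d=4 → birth, X_4=6
t=4: X=6, d=4 → birth, X_5=7
t=5: X=7, d=2 → birth, X_6=8
t=6: X=8, d=3 → birth, X_7=9
t=7: X=9, d=1 → birth, X_8=10
t=8: X=10, d=2 → birth, X_9=11
t=9: X=11, d=6 → death, X_10=10
t=10: X=10, d=4 → birth, X_11=11


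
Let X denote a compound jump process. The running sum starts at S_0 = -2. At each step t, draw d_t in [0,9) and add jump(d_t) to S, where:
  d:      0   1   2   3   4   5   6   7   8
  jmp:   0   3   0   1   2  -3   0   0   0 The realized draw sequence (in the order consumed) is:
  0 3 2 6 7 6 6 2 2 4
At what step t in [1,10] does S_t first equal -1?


t=0: S=-2, d=0, jump=0, S_1=-2
t=1: S=-2, d=3, jump=1, S_2=-1
t=2: S=-1, d=2, jump=0, S_3=-1
t=3: S=-1, d=6, jump=0, S_4=-1
t=4: S=-1, d=7, jump=0, S_5=-1
t=5: S=-1, d=6, jump=0, S_6=-1
t=6: S=-1, d=6, jump=0, S_7=-1
t=7: S=-1, d=2, jump=0, S_8=-1
t=8: S=-1, d=2, jump=0, S_9=-1
t=9: S=-1, d=4, jump=2, S_10=1

2


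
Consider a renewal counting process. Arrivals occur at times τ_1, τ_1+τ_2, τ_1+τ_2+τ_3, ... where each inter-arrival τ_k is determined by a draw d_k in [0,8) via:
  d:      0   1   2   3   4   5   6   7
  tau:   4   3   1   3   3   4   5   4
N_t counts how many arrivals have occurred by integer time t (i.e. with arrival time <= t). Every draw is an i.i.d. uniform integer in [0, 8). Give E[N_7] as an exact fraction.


3687945/2097152

Inter-arrival values over d=0..7: [4, 3, 1, 3, 3, 4, 5, 4]
Each d has probability 1/8, so the pmf of τ is: f(1) = 1/8, f(3) = 3/8, f(4) = 3/8, f(5) = 1/8
Renewal equation for m(n) = E[N_n]: condition on τ_1 = k (if k <= n, one arrival plus a fresh copy on the remaining n−k steps): m(n) = F(n) + Σ_{k<=n} f(k)·m(n−k), where F(n) = P(τ <= n) and m(0) = 0
m(1) = F(1) = 1/8
m(2) = F(2) + f(1)·m(1) = 1/8 + 1/8·1/8 = 9/64
m(3) = F(3) + f(1)·m(2) = 1/2 + 1/8·9/64 = 265/512
m(4) = F(4) + f(1)·m(3) + f(3)·m(1) = 7/8 + 1/8·265/512 + 3/8·1/8 = 4041/4096
m(5) = F(5) + f(1)·m(4) + f(3)·m(2) + f(4)·m(1) = 1 + 1/8·4041/4096 + 3/8·9/64 + 3/8·1/8 = 40073/32768
m(6) = F(6) + f(1)·m(5) + f(3)·m(3) + f(4)·m(2) + f(5)·m(1) = 1 + 1/8·40073/32768 + 3/8·265/512 + 3/8·9/64 + 1/8·1/8 = 371017/262144
m(7) = F(7) + f(1)·m(6) + f(3)·m(4) + f(4)·m(3) + f(5)·m(2) = 1 + 1/8·371017/262144 + 3/8·4041/4096 + 3/8·265/512 + 1/8·9/64 = 3687945/2097152
E[N_7] = m(7) = 3687945/2097152
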